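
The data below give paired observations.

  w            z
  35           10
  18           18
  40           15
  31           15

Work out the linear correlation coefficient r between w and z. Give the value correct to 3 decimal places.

-0.630

n = 4, Σw = 124, Σz = 58, Σw² = 4110, Σz² = 874, Σwz = 1739
nΣwz − ΣwΣz = 6956 − 7192 = -236
nΣw² − (Σw)² = 16440 − 15376 = 1064; nΣz² − (Σz)² = 3496 − 3364 = 132
r = -236 / √(1064 × 132) = -236 / 374.7639 ≈ -0.630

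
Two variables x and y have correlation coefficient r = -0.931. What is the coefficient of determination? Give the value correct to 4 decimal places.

r² = (-0.931)² = 0.8668

0.8668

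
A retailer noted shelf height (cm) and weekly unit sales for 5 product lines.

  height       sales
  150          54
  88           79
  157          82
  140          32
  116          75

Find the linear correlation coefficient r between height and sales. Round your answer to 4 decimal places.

n = 5, Σx = 651, Σy = 322, Σx² = 87949, Σy² = 22530, Σxy = 41106
nΣxy − ΣxΣy = 205530 − 209622 = -4092
nΣx² − (Σx)² = 439745 − 423801 = 15944; nΣy² − (Σy)² = 112650 − 103684 = 8966
r = -4092 / √(15944 × 8966) = -4092 / 11956.3332 ≈ -0.3422

-0.3422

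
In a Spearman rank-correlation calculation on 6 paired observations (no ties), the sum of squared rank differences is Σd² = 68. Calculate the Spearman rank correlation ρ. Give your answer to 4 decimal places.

-0.9429

ρ = 1 − 6Σd² / [n(n²−1)] = 1 − 6×68 / (6×35)
  = 1 − 408/210 = 1 − 1.94286 ≈ -0.9429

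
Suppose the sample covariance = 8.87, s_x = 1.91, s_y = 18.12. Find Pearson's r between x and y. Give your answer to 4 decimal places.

0.2563

r = Cov(x,y) / (s_x · s_y) = 8.87 / (1.91 × 18.12)
  = 8.87 / 34.6092 ≈ 0.2563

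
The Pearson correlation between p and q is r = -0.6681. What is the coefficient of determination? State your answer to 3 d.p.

0.446

r² = (-0.6681)² = 0.446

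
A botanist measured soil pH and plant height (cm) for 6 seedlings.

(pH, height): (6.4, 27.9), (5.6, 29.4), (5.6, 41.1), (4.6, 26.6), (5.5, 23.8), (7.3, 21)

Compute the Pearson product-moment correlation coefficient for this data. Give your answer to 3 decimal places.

n = 6, Σx = 35, Σy = 169.8, Σx² = 208.38, Σy² = 5046.98, Σxy = 979.92
nΣxy − ΣxΣy = 5879.52 − 5943 = -63.48
nΣx² − (Σx)² = 1250.28 − 1225 = 25.28; nΣy² − (Σy)² = 30281.88 − 28832.04 = 1449.84
r = -63.48 / √(25.28 × 1449.84) = -63.48 / 191.4470 ≈ -0.332

-0.332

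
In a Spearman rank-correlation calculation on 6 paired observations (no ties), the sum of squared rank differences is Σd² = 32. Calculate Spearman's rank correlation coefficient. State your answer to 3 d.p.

0.086

ρ = 1 − 6Σd² / [n(n²−1)] = 1 − 6×32 / (6×35)
  = 1 − 192/210 = 1 − 0.9143 ≈ 0.086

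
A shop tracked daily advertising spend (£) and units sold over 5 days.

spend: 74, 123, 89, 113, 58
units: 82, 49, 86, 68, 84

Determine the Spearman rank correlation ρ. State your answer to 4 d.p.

-0.7000

Rank spend: 2, 5, 3, 4, 1
Rank units: 3, 1, 5, 2, 4
d = rank(spend) − rank(units): -1, 4, -2, 2, -3; Σd² = 34
ρ = 1 − 6Σd² / [n(n²−1)] = 1 − 6×34 / (5×24) = 1 − 204/120 ≈ -0.7000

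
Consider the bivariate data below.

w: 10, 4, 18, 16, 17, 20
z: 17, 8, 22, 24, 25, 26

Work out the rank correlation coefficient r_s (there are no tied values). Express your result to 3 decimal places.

Rank w: 2, 1, 5, 3, 4, 6
Rank z: 2, 1, 3, 4, 5, 6
d = rank(w) − rank(z): 0, 0, 2, -1, -1, 0; Σd² = 6
ρ = 1 − 6Σd² / [n(n²−1)] = 1 − 6×6 / (6×35) = 1 − 36/210 ≈ 0.829

0.829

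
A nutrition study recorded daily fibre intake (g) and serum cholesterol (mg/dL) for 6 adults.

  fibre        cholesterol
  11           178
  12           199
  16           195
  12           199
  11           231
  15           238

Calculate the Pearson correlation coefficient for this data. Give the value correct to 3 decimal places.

0.210

n = 6, Σx = 77, Σy = 1240, Σx² = 1011, Σy² = 258916, Σxy = 15965
nΣxy − ΣxΣy = 95790 − 95480 = 310
nΣx² − (Σx)² = 6066 − 5929 = 137; nΣy² − (Σy)² = 1553496 − 1537600 = 15896
r = 310 / √(137 × 15896) = 310 / 1475.7208 ≈ 0.210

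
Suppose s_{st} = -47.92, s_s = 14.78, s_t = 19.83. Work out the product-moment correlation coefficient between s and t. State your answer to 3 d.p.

r = Cov(s,t) / (s_s · s_t) = -47.92 / (14.78 × 19.83)
  = -47.92 / 293.0874 ≈ -0.164

-0.164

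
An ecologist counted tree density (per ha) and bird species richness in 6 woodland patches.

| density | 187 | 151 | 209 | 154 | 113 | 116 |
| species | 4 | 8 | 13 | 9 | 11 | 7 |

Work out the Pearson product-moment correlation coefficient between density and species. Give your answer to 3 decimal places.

0.090

n = 6, Σx = 930, Σy = 52, Σx² = 151392, Σy² = 500, Σxy = 8114
nΣxy − ΣxΣy = 48684 − 48360 = 324
nΣx² − (Σx)² = 908352 − 864900 = 43452; nΣy² − (Σy)² = 3000 − 2704 = 296
r = 324 / √(43452 × 296) = 324 / 3586.3341 ≈ 0.090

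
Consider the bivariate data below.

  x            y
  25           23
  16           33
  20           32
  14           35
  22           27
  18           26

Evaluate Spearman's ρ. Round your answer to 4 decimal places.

Rank x: 6, 2, 4, 1, 5, 3
Rank y: 1, 5, 4, 6, 3, 2
d = rank(x) − rank(y): 5, -3, 0, -5, 2, 1; Σd² = 64
ρ = 1 − 6Σd² / [n(n²−1)] = 1 − 6×64 / (6×35) = 1 − 384/210 ≈ -0.8286

-0.8286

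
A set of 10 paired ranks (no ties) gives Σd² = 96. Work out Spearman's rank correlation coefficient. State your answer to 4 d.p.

0.4182

ρ = 1 − 6Σd² / [n(n²−1)] = 1 − 6×96 / (10×99)
  = 1 − 576/990 = 1 − 0.58182 ≈ 0.4182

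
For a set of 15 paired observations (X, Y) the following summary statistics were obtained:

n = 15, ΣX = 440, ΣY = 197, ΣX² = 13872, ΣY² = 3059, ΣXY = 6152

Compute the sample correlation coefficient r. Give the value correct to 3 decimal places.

r = (nΣXY − ΣXΣY) / √[(nΣX² − (ΣX)²)(nΣY² − (ΣY)²)]
Numerator: 15×6152 − 440×197 = 5600
Denominator: √[(208080 − 193600)(45885 − 38809)] = √[14480 × 7076] = 10122.2764
r = 5600 / 10122.2764 ≈ 0.553

0.553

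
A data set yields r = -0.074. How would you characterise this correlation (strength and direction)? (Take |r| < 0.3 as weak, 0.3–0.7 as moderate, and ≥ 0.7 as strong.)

weak negative

r = -0.074 < 0 so the relationship is negative.
|r| = 0.074, which falls in the weak range.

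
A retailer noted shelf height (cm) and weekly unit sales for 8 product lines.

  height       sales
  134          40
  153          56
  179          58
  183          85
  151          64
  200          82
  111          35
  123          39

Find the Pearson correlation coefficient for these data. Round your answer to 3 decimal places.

n = 8, Σx = 1234, Σy = 459, Σx² = 197146, Σy² = 28891, Σxy = 74611
nΣxy − ΣxΣy = 596888 − 566406 = 30482
nΣx² − (Σx)² = 1577168 − 1522756 = 54412; nΣy² − (Σy)² = 231128 − 210681 = 20447
r = 30482 / √(54412 × 20447) = 30482 / 33355.0920 ≈ 0.914

0.914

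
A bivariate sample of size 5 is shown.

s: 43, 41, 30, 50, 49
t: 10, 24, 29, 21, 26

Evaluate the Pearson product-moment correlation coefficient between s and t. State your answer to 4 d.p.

n = 5, Σs = 213, Σt = 110, Σs² = 9331, Σt² = 2634, Σst = 4608
nΣst − ΣsΣt = 23040 − 23430 = -390
nΣs² − (Σs)² = 46655 − 45369 = 1286; nΣt² − (Σt)² = 13170 − 12100 = 1070
r = -390 / √(1286 × 1070) = -390 / 1173.0388 ≈ -0.3325

-0.3325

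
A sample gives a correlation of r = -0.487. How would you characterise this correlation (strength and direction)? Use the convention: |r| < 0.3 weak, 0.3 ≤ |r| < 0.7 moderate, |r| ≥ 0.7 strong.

r = -0.487 < 0 so the relationship is negative.
|r| = 0.487, which falls in the moderate range.

moderate negative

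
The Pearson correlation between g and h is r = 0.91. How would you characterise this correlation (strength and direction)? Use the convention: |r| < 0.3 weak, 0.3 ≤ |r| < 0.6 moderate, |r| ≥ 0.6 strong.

r = 0.91 > 0 so the relationship is positive.
|r| = 0.91, which falls in the strong range.

strong positive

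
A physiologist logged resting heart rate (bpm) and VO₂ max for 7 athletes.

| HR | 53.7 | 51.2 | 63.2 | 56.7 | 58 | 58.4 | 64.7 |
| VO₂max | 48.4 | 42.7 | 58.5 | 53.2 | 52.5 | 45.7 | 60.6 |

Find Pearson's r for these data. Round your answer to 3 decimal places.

n = 7, Σx = 405.9, Σy = 361.6, Σx² = 23674.91, Σy² = 18935.44, Σxy = 21133.66
nΣxy − ΣxΣy = 147935.62 − 146773.44 = 1162.18
nΣx² − (Σx)² = 165724.37 − 164754.81 = 969.56; nΣy² − (Σy)² = 132548.08 − 130754.56 = 1793.52
r = 1162.18 / √(969.56 × 1793.52) = 1162.18 / 1318.6832 ≈ 0.881

0.881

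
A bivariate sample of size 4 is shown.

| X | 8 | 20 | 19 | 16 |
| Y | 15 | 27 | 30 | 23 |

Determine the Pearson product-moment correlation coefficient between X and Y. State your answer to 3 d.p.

0.959

n = 4, ΣX = 63, ΣY = 95, ΣX² = 1081, ΣY² = 2383, ΣXY = 1598
nΣXY − ΣXΣY = 6392 − 5985 = 407
nΣX² − (ΣX)² = 4324 − 3969 = 355; nΣY² − (ΣY)² = 9532 − 9025 = 507
r = 407 / √(355 × 507) = 407 / 424.2464 ≈ 0.959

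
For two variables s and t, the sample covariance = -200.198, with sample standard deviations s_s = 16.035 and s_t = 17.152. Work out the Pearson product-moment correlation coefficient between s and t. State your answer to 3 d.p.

-0.728

r = Cov(s,t) / (s_s · s_t) = -200.198 / (16.035 × 17.152)
  = -200.198 / 275.0323 ≈ -0.728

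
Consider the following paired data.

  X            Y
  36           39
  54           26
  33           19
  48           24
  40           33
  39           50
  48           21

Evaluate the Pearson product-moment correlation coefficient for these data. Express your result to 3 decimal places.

n = 7, ΣX = 298, ΣY = 212, ΣX² = 13030, ΣY² = 7164, ΣXY = 8865
nΣXY − ΣXΣY = 62055 − 63176 = -1121
nΣX² − (ΣX)² = 91210 − 88804 = 2406; nΣY² − (ΣY)² = 50148 − 44944 = 5204
r = -1121 / √(2406 × 5204) = -1121 / 3538.4776 ≈ -0.317

-0.317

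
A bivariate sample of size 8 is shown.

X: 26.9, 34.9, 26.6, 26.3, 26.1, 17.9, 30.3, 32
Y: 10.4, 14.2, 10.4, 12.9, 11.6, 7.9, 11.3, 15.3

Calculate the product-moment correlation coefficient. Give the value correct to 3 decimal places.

n = 8, ΣX = 221, ΣY = 94, ΣX² = 6284.58, ΣY² = 1143.12, ΣXY = 2667.41
nΣXY − ΣXΣY = 21339.28 − 20774 = 565.28
nΣX² − (ΣX)² = 50276.64 − 48841 = 1435.64; nΣY² − (ΣY)² = 9144.96 − 8836 = 308.96
r = 565.28 / √(1435.64 × 308.96) = 565.28 / 665.9995 ≈ 0.849

0.849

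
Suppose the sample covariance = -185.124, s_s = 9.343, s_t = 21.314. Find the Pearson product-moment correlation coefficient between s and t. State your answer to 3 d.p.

-0.930

r = Cov(s,t) / (s_s · s_t) = -185.124 / (9.343 × 21.314)
  = -185.124 / 199.1367 ≈ -0.930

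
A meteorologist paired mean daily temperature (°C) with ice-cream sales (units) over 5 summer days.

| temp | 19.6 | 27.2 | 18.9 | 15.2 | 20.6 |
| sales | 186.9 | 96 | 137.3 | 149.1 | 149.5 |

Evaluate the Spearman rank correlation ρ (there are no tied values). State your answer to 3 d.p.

-0.200

Rank temp: 3, 5, 2, 1, 4
Rank sales: 5, 1, 2, 3, 4
d = rank(temp) − rank(sales): -2, 4, 0, -2, 0; Σd² = 24
ρ = 1 − 6Σd² / [n(n²−1)] = 1 − 6×24 / (5×24) = 1 − 144/120 ≈ -0.200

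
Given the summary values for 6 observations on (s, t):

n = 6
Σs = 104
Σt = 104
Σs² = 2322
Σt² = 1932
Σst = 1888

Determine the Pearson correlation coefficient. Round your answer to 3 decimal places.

r = (nΣst − ΣsΣt) / √[(nΣs² − (Σs)²)(nΣt² − (Σt)²)]
Numerator: 6×1888 − 104×104 = 512
Denominator: √[(13932 − 10816)(11592 − 10816)] = √[3116 × 776] = 1554.9971
r = 512 / 1554.9971 ≈ 0.329

0.329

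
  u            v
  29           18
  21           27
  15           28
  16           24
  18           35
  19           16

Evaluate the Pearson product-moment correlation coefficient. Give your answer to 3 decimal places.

-0.475

n = 6, Σu = 118, Σv = 148, Σu² = 2448, Σv² = 3894, Σuv = 2827
nΣuv − ΣuΣv = 16962 − 17464 = -502
nΣu² − (Σu)² = 14688 − 13924 = 764; nΣv² − (Σv)² = 23364 − 21904 = 1460
r = -502 / √(764 × 1460) = -502 / 1056.1439 ≈ -0.475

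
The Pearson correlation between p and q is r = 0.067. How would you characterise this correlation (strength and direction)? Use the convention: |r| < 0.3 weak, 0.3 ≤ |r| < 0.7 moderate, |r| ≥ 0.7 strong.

weak positive

r = 0.067 > 0 so the relationship is positive.
|r| = 0.067, which falls in the weak range.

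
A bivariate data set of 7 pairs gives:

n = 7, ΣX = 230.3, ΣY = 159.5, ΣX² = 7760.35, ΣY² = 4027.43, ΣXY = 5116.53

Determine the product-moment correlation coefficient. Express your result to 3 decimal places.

-0.488

r = (nΣXY − ΣXΣY) / √[(nΣX² − (ΣX)²)(nΣY² − (ΣY)²)]
Numerator: 7×5116.53 − 230.3×159.5 = -917.14
Denominator: √[(54322.45 − 53038.09)(28192.01 − 25440.25)] = √[1284.36 × 2751.76] = 1879.9602
r = -917.14 / 1879.9602 ≈ -0.488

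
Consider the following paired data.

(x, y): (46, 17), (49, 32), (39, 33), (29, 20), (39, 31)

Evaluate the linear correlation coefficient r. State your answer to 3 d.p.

0.227

n = 5, Σx = 202, Σy = 133, Σx² = 8400, Σy² = 3763, Σxy = 5426
nΣxy − ΣxΣy = 27130 − 26866 = 264
nΣx² − (Σx)² = 42000 − 40804 = 1196; nΣy² − (Σy)² = 18815 − 17689 = 1126
r = 264 / √(1196 × 1126) = 264 / 1160.4723 ≈ 0.227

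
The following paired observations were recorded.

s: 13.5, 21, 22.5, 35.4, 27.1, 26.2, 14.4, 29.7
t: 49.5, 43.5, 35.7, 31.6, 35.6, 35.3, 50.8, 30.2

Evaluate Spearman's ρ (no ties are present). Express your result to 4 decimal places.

-0.9286

Rank s: 1, 3, 4, 8, 6, 5, 2, 7
Rank t: 7, 6, 5, 2, 4, 3, 8, 1
d = rank(s) − rank(t): -6, -3, -1, 6, 2, 2, -6, 6; Σd² = 162
ρ = 1 − 6Σd² / [n(n²−1)] = 1 − 6×162 / (8×63) = 1 − 972/504 ≈ -0.9286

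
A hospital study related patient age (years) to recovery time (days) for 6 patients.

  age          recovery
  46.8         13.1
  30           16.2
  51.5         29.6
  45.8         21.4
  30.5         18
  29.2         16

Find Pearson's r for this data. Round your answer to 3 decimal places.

0.561

n = 6, Σx = 233.8, Σy = 114.3, Σx² = 9623.02, Σy² = 2348.17, Σxy = 4619.8
nΣxy − ΣxΣy = 27718.8 − 26723.34 = 995.46
nΣx² − (Σx)² = 57738.12 − 54662.44 = 3075.68; nΣy² − (Σy)² = 14089.02 − 13064.49 = 1024.53
r = 995.46 / √(3075.68 × 1024.53) = 995.46 / 1775.1412 ≈ 0.561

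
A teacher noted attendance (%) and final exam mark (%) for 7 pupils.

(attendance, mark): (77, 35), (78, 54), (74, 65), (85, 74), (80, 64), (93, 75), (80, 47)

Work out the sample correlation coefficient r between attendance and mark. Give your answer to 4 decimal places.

0.5952

n = 7, Σx = 567, Σy = 414, Σx² = 46163, Σy² = 25772, Σxy = 33862
nΣxy − ΣxΣy = 237034 − 234738 = 2296
nΣx² − (Σx)² = 323141 − 321489 = 1652; nΣy² − (Σy)² = 180404 − 171396 = 9008
r = 2296 / √(1652 × 9008) = 2296 / 3857.6179 ≈ 0.5952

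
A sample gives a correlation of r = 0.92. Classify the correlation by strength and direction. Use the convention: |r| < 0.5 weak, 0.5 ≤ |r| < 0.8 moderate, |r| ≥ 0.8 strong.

r = 0.92 > 0 so the relationship is positive.
|r| = 0.92, which falls in the strong range.

strong positive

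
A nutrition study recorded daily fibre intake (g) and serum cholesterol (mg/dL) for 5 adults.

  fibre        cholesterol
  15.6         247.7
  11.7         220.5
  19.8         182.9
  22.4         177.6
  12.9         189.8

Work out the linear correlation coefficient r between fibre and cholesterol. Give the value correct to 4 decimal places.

-0.5430

n = 5, Σx = 82.4, Σy = 1018.5, Σx² = 1440.46, Σy² = 210993.75, Σxy = 16492.05
nΣxy − ΣxΣy = 82460.25 − 83924.4 = -1464.15
nΣx² − (Σx)² = 7202.3 − 6789.76 = 412.54; nΣy² − (Σy)² = 1054968.75 − 1037342.25 = 17626.5
r = -1464.15 / √(412.54 × 17626.5) = -1464.15 / 2696.5972 ≈ -0.5430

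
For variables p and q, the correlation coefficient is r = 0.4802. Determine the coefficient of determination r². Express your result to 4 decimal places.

0.2306

r² = (0.4802)² = 0.2306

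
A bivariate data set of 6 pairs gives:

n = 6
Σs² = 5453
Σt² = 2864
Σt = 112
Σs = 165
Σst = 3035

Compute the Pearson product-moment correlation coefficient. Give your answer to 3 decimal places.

-0.053

r = (nΣst − ΣsΣt) / √[(nΣs² − (Σs)²)(nΣt² − (Σt)²)]
Numerator: 6×3035 − 165×112 = -270
Denominator: √[(32718 − 27225)(17184 − 12544)] = √[5493 × 4640] = 5048.5166
r = -270 / 5048.5166 ≈ -0.053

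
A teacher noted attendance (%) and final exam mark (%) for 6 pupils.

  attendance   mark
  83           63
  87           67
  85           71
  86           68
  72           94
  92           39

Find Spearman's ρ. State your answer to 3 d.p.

-0.657

Rank attendance: 2, 5, 3, 4, 1, 6
Rank mark: 2, 3, 5, 4, 6, 1
d = rank(attendance) − rank(mark): 0, 2, -2, 0, -5, 5; Σd² = 58
ρ = 1 − 6Σd² / [n(n²−1)] = 1 − 6×58 / (6×35) = 1 − 348/210 ≈ -0.657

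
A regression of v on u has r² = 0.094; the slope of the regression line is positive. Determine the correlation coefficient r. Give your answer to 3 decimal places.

0.307

|r| = √0.094 = 0.307
The association is positive, so r = 0.307.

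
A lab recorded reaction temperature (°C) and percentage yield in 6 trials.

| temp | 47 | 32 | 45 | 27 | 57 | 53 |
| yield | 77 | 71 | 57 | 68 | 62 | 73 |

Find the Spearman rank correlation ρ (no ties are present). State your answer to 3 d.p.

Rank temp: 4, 2, 3, 1, 6, 5
Rank yield: 6, 4, 1, 3, 2, 5
d = rank(temp) − rank(yield): -2, -2, 2, -2, 4, 0; Σd² = 32
ρ = 1 − 6Σd² / [n(n²−1)] = 1 − 6×32 / (6×35) = 1 − 192/210 ≈ 0.086

0.086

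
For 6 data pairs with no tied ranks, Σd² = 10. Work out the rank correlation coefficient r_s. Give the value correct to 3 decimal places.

0.714

ρ = 1 − 6Σd² / [n(n²−1)] = 1 − 6×10 / (6×35)
  = 1 − 60/210 = 1 − 0.2857 ≈ 0.714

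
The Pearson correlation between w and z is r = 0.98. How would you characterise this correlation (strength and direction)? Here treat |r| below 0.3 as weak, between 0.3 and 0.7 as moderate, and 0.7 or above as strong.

r = 0.98 > 0 so the relationship is positive.
|r| = 0.98, which falls in the strong range.

strong positive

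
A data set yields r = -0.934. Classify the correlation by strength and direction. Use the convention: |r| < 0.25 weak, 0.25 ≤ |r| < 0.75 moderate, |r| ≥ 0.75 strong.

r = -0.934 < 0 so the relationship is negative.
|r| = 0.934, which falls in the strong range.

strong negative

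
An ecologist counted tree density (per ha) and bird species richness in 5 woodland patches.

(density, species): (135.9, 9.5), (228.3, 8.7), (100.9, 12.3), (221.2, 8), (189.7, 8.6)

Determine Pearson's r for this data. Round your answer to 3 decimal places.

n = 5, Σx = 876, Σy = 47.1, Σx² = 165686.04, Σy² = 455.19, Σxy = 7919.35
nΣxy − ΣxΣy = 39596.75 − 41259.6 = -1662.85
nΣx² − (Σx)² = 828430.2 − 767376 = 61054.2; nΣy² − (Σy)² = 2275.95 − 2218.41 = 57.54
r = -1662.85 / √(61054.2 × 57.54) = -1662.85 / 1874.3155 ≈ -0.887

-0.887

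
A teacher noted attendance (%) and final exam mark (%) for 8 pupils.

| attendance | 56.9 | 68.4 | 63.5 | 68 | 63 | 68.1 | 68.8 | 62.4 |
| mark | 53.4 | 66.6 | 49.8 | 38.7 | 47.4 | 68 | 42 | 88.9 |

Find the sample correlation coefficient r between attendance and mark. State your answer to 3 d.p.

-0.141

n = 8, Σx = 519.1, Σy = 454.8, Σx² = 33806.23, Σy² = 27802.82, Σxy = 29441.76
nΣxy − ΣxΣy = 235534.08 − 236086.68 = -552.6
nΣx² − (Σx)² = 270449.84 − 269464.81 = 985.03; nΣy² − (Σy)² = 222422.56 − 206843.04 = 15579.52
r = -552.6 / √(985.03 × 15579.52) = -552.6 / 3917.4347 ≈ -0.141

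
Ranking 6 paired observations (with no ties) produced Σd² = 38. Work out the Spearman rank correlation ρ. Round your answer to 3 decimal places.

ρ = 1 − 6Σd² / [n(n²−1)] = 1 − 6×38 / (6×35)
  = 1 − 228/210 = 1 − 1.0857 ≈ -0.086

-0.086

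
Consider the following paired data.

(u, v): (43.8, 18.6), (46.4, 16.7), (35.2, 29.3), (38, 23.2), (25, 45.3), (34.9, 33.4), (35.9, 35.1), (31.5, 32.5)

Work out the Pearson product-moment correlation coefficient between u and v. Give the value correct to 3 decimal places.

n = 8, Σu = 290.7, Σv = 234.1, Σu² = 10878.51, Σv² = 7477.49, Σuv = 8084.52
nΣuv − ΣuΣv = 64676.16 − 68052.87 = -3376.71
nΣu² − (Σu)² = 87028.08 − 84506.49 = 2521.59; nΣv² − (Σv)² = 59819.92 − 54802.81 = 5017.11
r = -3376.71 / √(2521.59 × 5017.11) = -3376.71 / 3556.8377 ≈ -0.949

-0.949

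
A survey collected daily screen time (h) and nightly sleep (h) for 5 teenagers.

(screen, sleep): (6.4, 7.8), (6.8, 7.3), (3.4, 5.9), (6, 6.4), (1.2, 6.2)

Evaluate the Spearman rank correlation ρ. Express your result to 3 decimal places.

Rank screen: 4, 5, 2, 3, 1
Rank sleep: 5, 4, 1, 3, 2
d = rank(screen) − rank(sleep): -1, 1, 1, 0, -1; Σd² = 4
ρ = 1 − 6Σd² / [n(n²−1)] = 1 − 6×4 / (5×24) = 1 − 24/120 ≈ 0.800

0.800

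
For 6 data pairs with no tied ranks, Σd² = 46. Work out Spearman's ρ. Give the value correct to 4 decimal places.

-0.3143

ρ = 1 − 6Σd² / [n(n²−1)] = 1 − 6×46 / (6×35)
  = 1 − 276/210 = 1 − 1.31429 ≈ -0.3143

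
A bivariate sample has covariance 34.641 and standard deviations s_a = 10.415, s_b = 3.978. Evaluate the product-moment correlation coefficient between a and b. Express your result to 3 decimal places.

0.836

r = Cov(a,b) / (s_a · s_b) = 34.641 / (10.415 × 3.978)
  = 34.641 / 41.4309 ≈ 0.836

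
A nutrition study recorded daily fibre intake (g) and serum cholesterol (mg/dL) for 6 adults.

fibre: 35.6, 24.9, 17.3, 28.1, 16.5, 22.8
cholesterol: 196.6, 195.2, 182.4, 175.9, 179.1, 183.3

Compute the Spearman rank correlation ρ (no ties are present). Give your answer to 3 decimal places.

Rank fibre: 6, 4, 2, 5, 1, 3
Rank cholesterol: 6, 5, 3, 1, 2, 4
d = rank(fibre) − rank(cholesterol): 0, -1, -1, 4, -1, -1; Σd² = 20
ρ = 1 − 6Σd² / [n(n²−1)] = 1 − 6×20 / (6×35) = 1 − 120/210 ≈ 0.429

0.429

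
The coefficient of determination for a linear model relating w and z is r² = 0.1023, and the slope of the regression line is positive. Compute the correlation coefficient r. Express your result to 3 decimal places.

0.320

|r| = √0.1023 = 0.320
The association is positive, so r = 0.320.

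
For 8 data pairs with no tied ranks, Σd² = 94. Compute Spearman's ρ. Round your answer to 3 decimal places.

ρ = 1 − 6Σd² / [n(n²−1)] = 1 − 6×94 / (8×63)
  = 1 − 564/504 = 1 − 1.1190 ≈ -0.119

-0.119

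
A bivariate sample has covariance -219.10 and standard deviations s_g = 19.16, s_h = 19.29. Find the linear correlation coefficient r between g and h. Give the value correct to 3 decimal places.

r = Cov(g,h) / (s_g · s_h) = -219.10 / (19.16 × 19.29)
  = -219.10 / 369.5964 ≈ -0.593

-0.593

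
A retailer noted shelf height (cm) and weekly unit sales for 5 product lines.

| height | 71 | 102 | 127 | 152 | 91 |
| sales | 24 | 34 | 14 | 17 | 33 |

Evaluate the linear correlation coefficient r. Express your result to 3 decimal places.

-0.621

n = 5, Σx = 543, Σy = 122, Σx² = 62959, Σy² = 3306, Σxy = 12537
nΣxy − ΣxΣy = 62685 − 66246 = -3561
nΣx² − (Σx)² = 314795 − 294849 = 19946; nΣy² − (Σy)² = 16530 − 14884 = 1646
r = -3561 / √(19946 × 1646) = -3561 / 5729.8443 ≈ -0.621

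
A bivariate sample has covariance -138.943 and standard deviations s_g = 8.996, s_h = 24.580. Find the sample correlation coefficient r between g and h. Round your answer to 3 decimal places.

-0.628

r = Cov(g,h) / (s_g · s_h) = -138.943 / (8.996 × 24.580)
  = -138.943 / 221.1217 ≈ -0.628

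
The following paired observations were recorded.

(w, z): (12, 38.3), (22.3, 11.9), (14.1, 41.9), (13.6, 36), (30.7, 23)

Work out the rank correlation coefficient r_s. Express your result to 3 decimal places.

Rank w: 1, 4, 3, 2, 5
Rank z: 4, 1, 5, 3, 2
d = rank(w) − rank(z): -3, 3, -2, -1, 3; Σd² = 32
ρ = 1 − 6Σd² / [n(n²−1)] = 1 − 6×32 / (5×24) = 1 − 192/120 ≈ -0.600

-0.600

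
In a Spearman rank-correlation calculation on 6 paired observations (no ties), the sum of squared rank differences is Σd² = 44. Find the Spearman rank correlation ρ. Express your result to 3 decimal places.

-0.257

ρ = 1 − 6Σd² / [n(n²−1)] = 1 − 6×44 / (6×35)
  = 1 − 264/210 = 1 − 1.2571 ≈ -0.257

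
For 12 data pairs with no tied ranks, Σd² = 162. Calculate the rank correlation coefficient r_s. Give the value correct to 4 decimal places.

ρ = 1 − 6Σd² / [n(n²−1)] = 1 − 6×162 / (12×143)
  = 1 − 972/1716 = 1 − 0.56643 ≈ 0.4336

0.4336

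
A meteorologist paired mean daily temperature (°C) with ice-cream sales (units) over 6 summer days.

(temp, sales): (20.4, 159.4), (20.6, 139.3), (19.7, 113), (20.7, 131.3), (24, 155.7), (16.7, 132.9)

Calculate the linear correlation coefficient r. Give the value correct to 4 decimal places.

0.4928

n = 6, Σx = 122.1, Σy = 831.6, Σx² = 2511.99, Σy² = 116726.44, Σxy = 17021.58
nΣxy − ΣxΣy = 102129.48 − 101538.36 = 591.12
nΣx² − (Σx)² = 15071.94 − 14908.41 = 163.53; nΣy² − (Σy)² = 700358.64 − 691558.56 = 8800.08
r = 591.12 / √(163.53 × 8800.08) = 591.12 / 1199.6154 ≈ 0.4928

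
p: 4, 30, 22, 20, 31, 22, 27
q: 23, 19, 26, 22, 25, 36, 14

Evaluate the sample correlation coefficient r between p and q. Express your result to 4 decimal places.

n = 7, Σp = 156, Σq = 165, Σp² = 3974, Σq² = 4167, Σpq = 3619
nΣpq − ΣpΣq = 25333 − 25740 = -407
nΣp² − (Σp)² = 27818 − 24336 = 3482; nΣq² − (Σq)² = 29169 − 27225 = 1944
r = -407 / √(3482 × 1944) = -407 / 2601.7317 ≈ -0.1564

-0.1564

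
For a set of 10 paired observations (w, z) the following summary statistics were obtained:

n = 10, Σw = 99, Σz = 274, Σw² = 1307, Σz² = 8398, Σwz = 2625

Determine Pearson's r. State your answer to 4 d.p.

-0.1624

r = (nΣwz − ΣwΣz) / √[(nΣw² − (Σw)²)(nΣz² − (Σz)²)]
Numerator: 10×2625 − 99×274 = -876
Denominator: √[(13070 − 9801)(83980 − 75076)] = √[3269 × 8904] = 5395.1067
r = -876 / 5395.1067 ≈ -0.1624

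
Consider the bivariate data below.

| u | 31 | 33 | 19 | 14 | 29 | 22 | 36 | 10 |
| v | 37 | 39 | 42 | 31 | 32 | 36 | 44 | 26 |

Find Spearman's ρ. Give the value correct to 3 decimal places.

Rank u: 6, 7, 3, 2, 5, 4, 8, 1
Rank v: 5, 6, 7, 2, 3, 4, 8, 1
d = rank(u) − rank(v): 1, 1, -4, 0, 2, 0, 0, 0; Σd² = 22
ρ = 1 − 6Σd² / [n(n²−1)] = 1 − 6×22 / (8×63) = 1 − 132/504 ≈ 0.738

0.738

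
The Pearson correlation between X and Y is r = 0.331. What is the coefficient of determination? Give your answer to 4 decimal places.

0.1096

r² = (0.331)² = 0.1096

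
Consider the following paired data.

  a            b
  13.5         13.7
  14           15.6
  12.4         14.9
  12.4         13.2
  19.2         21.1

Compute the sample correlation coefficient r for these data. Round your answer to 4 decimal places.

n = 5, Σa = 71.5, Σb = 78.5, Σa² = 1054.41, Σb² = 1272.51, Σab = 1156.91
nΣab − ΣaΣb = 5784.55 − 5612.75 = 171.8
nΣa² − (Σa)² = 5272.05 − 5112.25 = 159.8; nΣb² − (Σb)² = 6362.55 − 6162.25 = 200.3
r = 171.8 / √(159.8 × 200.3) = 171.8 / 178.9076 ≈ 0.9603

0.9603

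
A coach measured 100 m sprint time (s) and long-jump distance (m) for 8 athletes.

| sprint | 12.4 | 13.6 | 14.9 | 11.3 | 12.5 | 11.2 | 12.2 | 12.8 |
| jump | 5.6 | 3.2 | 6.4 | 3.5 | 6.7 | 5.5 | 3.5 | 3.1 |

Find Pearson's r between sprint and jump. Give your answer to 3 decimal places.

0.206

n = 8, Σx = 100.9, Σy = 37.5, Σx² = 1282.79, Σy² = 191.81, Σxy = 475.6
nΣxy − ΣxΣy = 3804.8 − 3783.75 = 21.05
nΣx² − (Σx)² = 10262.32 − 10180.81 = 81.51; nΣy² − (Σy)² = 1534.48 − 1406.25 = 128.23
r = 21.05 / √(81.51 × 128.23) = 21.05 / 102.2352 ≈ 0.206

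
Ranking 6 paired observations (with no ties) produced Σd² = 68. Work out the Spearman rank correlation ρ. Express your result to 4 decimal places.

-0.9429

ρ = 1 − 6Σd² / [n(n²−1)] = 1 − 6×68 / (6×35)
  = 1 − 408/210 = 1 − 1.94286 ≈ -0.9429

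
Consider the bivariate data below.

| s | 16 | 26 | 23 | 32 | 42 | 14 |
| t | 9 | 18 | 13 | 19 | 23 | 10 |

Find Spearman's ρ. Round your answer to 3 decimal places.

Rank s: 2, 4, 3, 5, 6, 1
Rank t: 1, 4, 3, 5, 6, 2
d = rank(s) − rank(t): 1, 0, 0, 0, 0, -1; Σd² = 2
ρ = 1 − 6Σd² / [n(n²−1)] = 1 − 6×2 / (6×35) = 1 − 12/210 ≈ 0.943

0.943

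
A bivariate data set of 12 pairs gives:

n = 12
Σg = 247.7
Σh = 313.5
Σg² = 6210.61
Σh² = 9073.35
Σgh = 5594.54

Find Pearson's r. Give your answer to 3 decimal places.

-0.890

r = (nΣgh − ΣgΣh) / √[(nΣg² − (Σg)²)(nΣh² − (Σh)²)]
Numerator: 12×5594.54 − 247.7×313.5 = -10519.47
Denominator: √[(74527.32 − 61355.29)(108880.2 − 98282.25)] = √[13172.03 × 10597.95] = 11815.0969
r = -10519.47 / 11815.0969 ≈ -0.890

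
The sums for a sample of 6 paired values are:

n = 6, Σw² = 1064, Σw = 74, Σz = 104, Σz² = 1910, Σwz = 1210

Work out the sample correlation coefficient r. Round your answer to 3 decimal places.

r = (nΣwz − ΣwΣz) / √[(nΣw² − (Σw)²)(nΣz² − (Σz)²)]
Numerator: 6×1210 − 74×104 = -436
Denominator: √[(6384 − 5476)(11460 − 10816)] = √[908 × 644] = 764.6908
r = -436 / 764.6908 ≈ -0.570

-0.570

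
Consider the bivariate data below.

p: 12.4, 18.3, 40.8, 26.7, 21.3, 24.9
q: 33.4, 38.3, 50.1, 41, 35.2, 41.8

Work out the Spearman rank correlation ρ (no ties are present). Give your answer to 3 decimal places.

0.886

Rank p: 1, 2, 6, 5, 3, 4
Rank q: 1, 3, 6, 4, 2, 5
d = rank(p) − rank(q): 0, -1, 0, 1, 1, -1; Σd² = 4
ρ = 1 − 6Σd² / [n(n²−1)] = 1 − 6×4 / (6×35) = 1 − 24/210 ≈ 0.886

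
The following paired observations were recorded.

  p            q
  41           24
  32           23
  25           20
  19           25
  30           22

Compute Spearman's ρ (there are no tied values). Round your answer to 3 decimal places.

0.000

Rank p: 5, 4, 2, 1, 3
Rank q: 4, 3, 1, 5, 2
d = rank(p) − rank(q): 1, 1, 1, -4, 1; Σd² = 20
ρ = 1 − 6Σd² / [n(n²−1)] = 1 − 6×20 / (5×24) = 1 − 120/120 ≈ 0.000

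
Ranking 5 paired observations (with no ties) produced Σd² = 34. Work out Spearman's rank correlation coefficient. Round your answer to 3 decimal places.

-0.700

ρ = 1 − 6Σd² / [n(n²−1)] = 1 − 6×34 / (5×24)
  = 1 − 204/120 = 1 − 1.7000 ≈ -0.700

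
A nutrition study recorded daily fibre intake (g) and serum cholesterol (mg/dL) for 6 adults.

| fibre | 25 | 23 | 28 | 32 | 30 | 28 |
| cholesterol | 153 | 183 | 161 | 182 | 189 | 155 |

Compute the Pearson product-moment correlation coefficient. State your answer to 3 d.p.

0.281

n = 6, Σx = 166, Σy = 1023, Σx² = 4646, Σy² = 175689, Σxy = 28376
nΣxy − ΣxΣy = 170256 − 169818 = 438
nΣx² − (Σx)² = 27876 − 27556 = 320; nΣy² − (Σy)² = 1054134 − 1046529 = 7605
r = 438 / √(320 × 7605) = 438 / 1560.0000 ≈ 0.281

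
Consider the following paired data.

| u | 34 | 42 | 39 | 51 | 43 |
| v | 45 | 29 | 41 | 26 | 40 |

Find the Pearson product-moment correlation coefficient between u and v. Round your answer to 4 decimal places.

n = 5, Σu = 209, Σv = 181, Σu² = 8891, Σv² = 6823, Σuv = 7393
nΣuv − ΣuΣv = 36965 − 37829 = -864
nΣu² − (Σu)² = 44455 − 43681 = 774; nΣv² − (Σv)² = 34115 − 32761 = 1354
r = -864 / √(774 × 1354) = -864 / 1023.7168 ≈ -0.8440

-0.8440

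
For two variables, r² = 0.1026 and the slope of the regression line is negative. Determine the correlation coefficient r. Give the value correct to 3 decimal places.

|r| = √0.1026 = 0.320
The association is negative, so r = −0.320.

-0.320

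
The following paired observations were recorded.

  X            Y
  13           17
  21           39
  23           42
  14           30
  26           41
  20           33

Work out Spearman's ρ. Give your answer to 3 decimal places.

Rank X: 1, 4, 5, 2, 6, 3
Rank Y: 1, 4, 6, 2, 5, 3
d = rank(X) − rank(Y): 0, 0, -1, 0, 1, 0; Σd² = 2
ρ = 1 − 6Σd² / [n(n²−1)] = 1 − 6×2 / (6×35) = 1 − 12/210 ≈ 0.943

0.943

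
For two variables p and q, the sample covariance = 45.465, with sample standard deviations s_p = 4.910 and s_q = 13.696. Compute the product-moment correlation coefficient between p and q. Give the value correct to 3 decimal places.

0.676

r = Cov(p,q) / (s_p · s_q) = 45.465 / (4.910 × 13.696)
  = 45.465 / 67.2474 ≈ 0.676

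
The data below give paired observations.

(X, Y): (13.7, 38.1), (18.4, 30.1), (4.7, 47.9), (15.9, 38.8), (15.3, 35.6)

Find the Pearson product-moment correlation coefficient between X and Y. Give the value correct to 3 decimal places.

n = 5, ΣX = 68, ΣY = 190.5, ΣX² = 1035.24, ΣY² = 7424.83, ΣXY = 2462.54
nΣXY − ΣXΣY = 12312.7 − 12954 = -641.3
nΣX² − (ΣX)² = 5176.2 − 4624 = 552.2; nΣY² − (ΣY)² = 37124.15 − 36290.25 = 833.9
r = -641.3 / √(552.2 × 833.9) = -641.3 / 678.5865 ≈ -0.945

-0.945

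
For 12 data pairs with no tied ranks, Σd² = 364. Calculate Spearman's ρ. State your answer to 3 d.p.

ρ = 1 − 6Σd² / [n(n²−1)] = 1 − 6×364 / (12×143)
  = 1 − 2184/1716 = 1 − 1.2727 ≈ -0.273

-0.273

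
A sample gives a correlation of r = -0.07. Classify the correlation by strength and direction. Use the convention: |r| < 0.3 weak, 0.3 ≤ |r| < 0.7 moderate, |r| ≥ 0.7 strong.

weak negative

r = -0.07 < 0 so the relationship is negative.
|r| = 0.07, which falls in the weak range.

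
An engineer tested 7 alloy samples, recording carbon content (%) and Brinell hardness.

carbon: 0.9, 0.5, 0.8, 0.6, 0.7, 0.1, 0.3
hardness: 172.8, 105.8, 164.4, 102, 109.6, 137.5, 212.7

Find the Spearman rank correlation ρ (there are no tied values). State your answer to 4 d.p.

Rank carbon: 7, 3, 6, 4, 5, 1, 2
Rank hardness: 6, 2, 5, 1, 3, 4, 7
d = rank(carbon) − rank(hardness): 1, 1, 1, 3, 2, -3, -5; Σd² = 50
ρ = 1 − 6Σd² / [n(n²−1)] = 1 − 6×50 / (7×48) = 1 − 300/336 ≈ 0.1071

0.1071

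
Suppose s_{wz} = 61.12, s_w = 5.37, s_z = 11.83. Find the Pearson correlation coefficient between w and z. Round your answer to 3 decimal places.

0.962

r = Cov(w,z) / (s_w · s_z) = 61.12 / (5.37 × 11.83)
  = 61.12 / 63.5271 ≈ 0.962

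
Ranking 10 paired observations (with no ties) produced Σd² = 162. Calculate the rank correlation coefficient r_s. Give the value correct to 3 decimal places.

0.018

ρ = 1 − 6Σd² / [n(n²−1)] = 1 − 6×162 / (10×99)
  = 1 − 972/990 = 1 − 0.9818 ≈ 0.018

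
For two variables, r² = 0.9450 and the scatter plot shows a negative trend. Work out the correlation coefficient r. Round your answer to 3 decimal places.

-0.972

|r| = √0.9450 = 0.972
The association is negative, so r = −0.972.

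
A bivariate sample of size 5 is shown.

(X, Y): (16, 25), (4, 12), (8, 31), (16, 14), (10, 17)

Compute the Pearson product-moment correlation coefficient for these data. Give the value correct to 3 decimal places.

0.125

n = 5, ΣX = 54, ΣY = 99, ΣX² = 692, ΣY² = 2215, ΣXY = 1090
nΣXY − ΣXΣY = 5450 − 5346 = 104
nΣX² − (ΣX)² = 3460 − 2916 = 544; nΣY² − (ΣY)² = 11075 − 9801 = 1274
r = 104 / √(544 × 1274) = 104 / 832.4998 ≈ 0.125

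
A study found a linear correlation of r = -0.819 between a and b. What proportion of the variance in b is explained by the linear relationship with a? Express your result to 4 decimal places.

r² = (-0.819)² = 0.6708

0.6708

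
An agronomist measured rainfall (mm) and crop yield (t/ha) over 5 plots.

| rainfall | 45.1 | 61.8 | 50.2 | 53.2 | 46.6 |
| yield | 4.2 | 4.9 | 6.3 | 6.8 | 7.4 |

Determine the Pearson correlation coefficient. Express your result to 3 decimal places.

-0.163

n = 5, Σx = 256.9, Σy = 29.6, Σx² = 13375.09, Σy² = 182.34, Σxy = 1515.1
nΣxy − ΣxΣy = 7575.5 − 7604.24 = -28.74
nΣx² − (Σx)² = 66875.45 − 65997.61 = 877.84; nΣy² − (Σy)² = 911.7 − 876.16 = 35.54
r = -28.74 / √(877.84 × 35.54) = -28.74 / 176.6308 ≈ -0.163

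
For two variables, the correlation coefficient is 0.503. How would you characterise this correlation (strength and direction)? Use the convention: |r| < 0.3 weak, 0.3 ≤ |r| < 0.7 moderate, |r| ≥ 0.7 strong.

moderate positive

r = 0.503 > 0 so the relationship is positive.
|r| = 0.503, which falls in the moderate range.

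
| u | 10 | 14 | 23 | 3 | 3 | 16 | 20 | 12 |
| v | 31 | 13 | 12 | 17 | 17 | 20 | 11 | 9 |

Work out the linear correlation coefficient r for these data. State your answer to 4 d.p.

n = 8, Σu = 101, Σv = 130, Σu² = 1643, Σv² = 2454, Σuv = 1518
nΣuv − ΣuΣv = 12144 − 13130 = -986
nΣu² − (Σu)² = 13144 − 10201 = 2943; nΣv² − (Σv)² = 19632 − 16900 = 2732
r = -986 / √(2943 × 2732) = -986 / 2835.5380 ≈ -0.3477

-0.3477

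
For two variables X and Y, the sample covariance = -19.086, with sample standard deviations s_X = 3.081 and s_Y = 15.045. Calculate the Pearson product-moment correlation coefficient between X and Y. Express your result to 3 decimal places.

-0.412

r = Cov(X,Y) / (s_X · s_Y) = -19.086 / (3.081 × 15.045)
  = -19.086 / 46.3536 ≈ -0.412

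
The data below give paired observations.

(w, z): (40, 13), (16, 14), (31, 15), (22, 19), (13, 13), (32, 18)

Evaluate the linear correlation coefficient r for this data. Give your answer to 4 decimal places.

n = 6, Σw = 154, Σz = 92, Σw² = 4494, Σz² = 1444, Σwz = 2372
nΣwz − ΣwΣz = 14232 − 14168 = 64
nΣw² − (Σw)² = 26964 − 23716 = 3248; nΣz² − (Σz)² = 8664 − 8464 = 200
r = 64 / √(3248 × 200) = 64 / 805.9777 ≈ 0.0794

0.0794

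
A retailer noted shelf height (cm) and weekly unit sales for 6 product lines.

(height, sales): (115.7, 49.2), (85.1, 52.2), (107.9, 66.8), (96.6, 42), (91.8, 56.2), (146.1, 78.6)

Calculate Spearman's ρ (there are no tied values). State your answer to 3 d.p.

0.371

Rank height: 5, 1, 4, 3, 2, 6
Rank sales: 2, 3, 5, 1, 4, 6
d = rank(height) − rank(sales): 3, -2, -1, 2, -2, 0; Σd² = 22
ρ = 1 − 6Σd² / [n(n²−1)] = 1 − 6×22 / (6×35) = 1 − 132/210 ≈ 0.371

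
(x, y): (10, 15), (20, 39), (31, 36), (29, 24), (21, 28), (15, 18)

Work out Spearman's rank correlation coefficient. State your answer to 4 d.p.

0.6000

Rank x: 1, 3, 6, 5, 4, 2
Rank y: 1, 6, 5, 3, 4, 2
d = rank(x) − rank(y): 0, -3, 1, 2, 0, 0; Σd² = 14
ρ = 1 − 6Σd² / [n(n²−1)] = 1 − 6×14 / (6×35) = 1 − 84/210 ≈ 0.6000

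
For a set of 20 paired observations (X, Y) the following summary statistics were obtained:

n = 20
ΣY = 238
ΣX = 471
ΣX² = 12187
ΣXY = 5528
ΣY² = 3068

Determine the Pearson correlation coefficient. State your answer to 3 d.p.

-0.151

r = (nΣXY − ΣXΣY) / √[(nΣX² − (ΣX)²)(nΣY² − (ΣY)²)]
Numerator: 20×5528 − 471×238 = -1538
Denominator: √[(243740 − 221841)(61360 − 56644)] = √[21899 × 4716] = 10162.4645
r = -1538 / 10162.4645 ≈ -0.151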